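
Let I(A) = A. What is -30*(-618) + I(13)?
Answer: 18553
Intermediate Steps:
-30*(-618) + I(13) = -30*(-618) + 13 = 18540 + 13 = 18553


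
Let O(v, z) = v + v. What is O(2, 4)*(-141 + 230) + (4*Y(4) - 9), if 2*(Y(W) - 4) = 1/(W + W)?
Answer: 1453/4 ≈ 363.25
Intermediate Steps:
Y(W) = 4 + 1/(4*W) (Y(W) = 4 + 1/(2*(W + W)) = 4 + 1/(2*((2*W))) = 4 + (1/(2*W))/2 = 4 + 1/(4*W))
O(v, z) = 2*v
O(2, 4)*(-141 + 230) + (4*Y(4) - 9) = (2*2)*(-141 + 230) + (4*(4 + (¼)/4) - 9) = 4*89 + (4*(4 + (¼)*(¼)) - 9) = 356 + (4*(4 + 1/16) - 9) = 356 + (4*(65/16) - 9) = 356 + (65/4 - 9) = 356 + 29/4 = 1453/4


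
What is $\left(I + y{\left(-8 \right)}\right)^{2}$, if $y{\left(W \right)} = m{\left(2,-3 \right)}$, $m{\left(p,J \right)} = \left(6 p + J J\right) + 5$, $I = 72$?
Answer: $9604$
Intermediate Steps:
$m{\left(p,J \right)} = 5 + J^{2} + 6 p$ ($m{\left(p,J \right)} = \left(6 p + J^{2}\right) + 5 = \left(J^{2} + 6 p\right) + 5 = 5 + J^{2} + 6 p$)
$y{\left(W \right)} = 26$ ($y{\left(W \right)} = 5 + \left(-3\right)^{2} + 6 \cdot 2 = 5 + 9 + 12 = 26$)
$\left(I + y{\left(-8 \right)}\right)^{2} = \left(72 + 26\right)^{2} = 98^{2} = 9604$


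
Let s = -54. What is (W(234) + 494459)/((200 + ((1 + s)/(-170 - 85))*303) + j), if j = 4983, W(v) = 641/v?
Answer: 9834843995/104342472 ≈ 94.255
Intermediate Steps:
(W(234) + 494459)/((200 + ((1 + s)/(-170 - 85))*303) + j) = (641/234 + 494459)/((200 + ((1 - 54)/(-170 - 85))*303) + 4983) = (641*(1/234) + 494459)/((200 - 53/(-255)*303) + 4983) = (641/234 + 494459)/((200 - 53*(-1/255)*303) + 4983) = 115704047/(234*((200 + (53/255)*303) + 4983)) = 115704047/(234*((200 + 5353/85) + 4983)) = 115704047/(234*(22353/85 + 4983)) = 115704047/(234*(445908/85)) = (115704047/234)*(85/445908) = 9834843995/104342472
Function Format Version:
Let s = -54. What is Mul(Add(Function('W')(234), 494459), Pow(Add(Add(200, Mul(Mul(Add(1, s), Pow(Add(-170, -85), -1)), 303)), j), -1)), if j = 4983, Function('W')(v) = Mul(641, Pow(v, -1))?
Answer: Rational(9834843995, 104342472) ≈ 94.255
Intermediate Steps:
Mul(Add(Function('W')(234), 494459), Pow(Add(Add(200, Mul(Mul(Add(1, s), Pow(Add(-170, -85), -1)), 303)), j), -1)) = Mul(Add(Mul(641, Pow(234, -1)), 494459), Pow(Add(Add(200, Mul(Mul(Add(1, -54), Pow(Add(-170, -85), -1)), 303)), 4983), -1)) = Mul(Add(Mul(641, Rational(1, 234)), 494459), Pow(Add(Add(200, Mul(Mul(-53, Pow(-255, -1)), 303)), 4983), -1)) = Mul(Add(Rational(641, 234), 494459), Pow(Add(Add(200, Mul(Mul(-53, Rational(-1, 255)), 303)), 4983), -1)) = Mul(Rational(115704047, 234), Pow(Add(Add(200, Mul(Rational(53, 255), 303)), 4983), -1)) = Mul(Rational(115704047, 234), Pow(Add(Add(200, Rational(5353, 85)), 4983), -1)) = Mul(Rational(115704047, 234), Pow(Add(Rational(22353, 85), 4983), -1)) = Mul(Rational(115704047, 234), Pow(Rational(445908, 85), -1)) = Mul(Rational(115704047, 234), Rational(85, 445908)) = Rational(9834843995, 104342472)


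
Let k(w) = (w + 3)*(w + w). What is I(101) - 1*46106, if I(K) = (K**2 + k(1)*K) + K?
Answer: -34996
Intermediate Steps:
k(w) = 2*w*(3 + w) (k(w) = (3 + w)*(2*w) = 2*w*(3 + w))
I(K) = K**2 + 9*K (I(K) = (K**2 + (2*1*(3 + 1))*K) + K = (K**2 + (2*1*4)*K) + K = (K**2 + 8*K) + K = K**2 + 9*K)
I(101) - 1*46106 = 101*(9 + 101) - 1*46106 = 101*110 - 46106 = 11110 - 46106 = -34996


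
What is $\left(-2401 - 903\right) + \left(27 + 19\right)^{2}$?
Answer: $-1188$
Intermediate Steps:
$\left(-2401 - 903\right) + \left(27 + 19\right)^{2} = -3304 + 46^{2} = -3304 + 2116 = -1188$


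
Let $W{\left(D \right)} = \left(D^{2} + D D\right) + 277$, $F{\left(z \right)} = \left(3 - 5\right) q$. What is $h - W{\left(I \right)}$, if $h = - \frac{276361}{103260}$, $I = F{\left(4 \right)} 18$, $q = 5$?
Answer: $- \frac{6720127381}{103260} \approx -65080.0$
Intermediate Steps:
$F{\left(z \right)} = -10$ ($F{\left(z \right)} = \left(3 - 5\right) 5 = \left(-2\right) 5 = -10$)
$I = -180$ ($I = \left(-10\right) 18 = -180$)
$h = - \frac{276361}{103260}$ ($h = \left(-276361\right) \frac{1}{103260} = - \frac{276361}{103260} \approx -2.6764$)
$W{\left(D \right)} = 277 + 2 D^{2}$ ($W{\left(D \right)} = \left(D^{2} + D^{2}\right) + 277 = 2 D^{2} + 277 = 277 + 2 D^{2}$)
$h - W{\left(I \right)} = - \frac{276361}{103260} - \left(277 + 2 \left(-180\right)^{2}\right) = - \frac{276361}{103260} - \left(277 + 2 \cdot 32400\right) = - \frac{276361}{103260} - \left(277 + 64800\right) = - \frac{276361}{103260} - 65077 = - \frac{6720127381}{103260}$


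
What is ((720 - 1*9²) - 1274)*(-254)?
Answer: 161290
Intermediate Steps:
((720 - 1*9²) - 1274)*(-254) = ((720 - 1*81) - 1274)*(-254) = ((720 - 81) - 1274)*(-254) = (639 - 1274)*(-254) = -635*(-254) = 161290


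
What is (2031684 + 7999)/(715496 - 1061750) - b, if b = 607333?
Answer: -210293520265/346254 ≈ -6.0734e+5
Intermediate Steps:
(2031684 + 7999)/(715496 - 1061750) - b = (2031684 + 7999)/(715496 - 1061750) - 1*607333 = 2039683/(-346254) - 607333 = 2039683*(-1/346254) - 607333 = -2039683/346254 - 607333 = -210293520265/346254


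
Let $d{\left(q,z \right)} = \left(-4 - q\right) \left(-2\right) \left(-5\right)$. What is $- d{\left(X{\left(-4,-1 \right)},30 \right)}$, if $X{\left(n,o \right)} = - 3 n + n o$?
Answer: $200$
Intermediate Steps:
$d{\left(q,z \right)} = -40 - 10 q$ ($d{\left(q,z \right)} = \left(8 + 2 q\right) \left(-5\right) = -40 - 10 q$)
$- d{\left(X{\left(-4,-1 \right)},30 \right)} = - (-40 - 10 \left(- 4 \left(-3 - 1\right)\right)) = - (-40 - 10 \left(\left(-4\right) \left(-4\right)\right)) = - (-40 - 160) = \left(-1\right) \left(-200\right) = 200$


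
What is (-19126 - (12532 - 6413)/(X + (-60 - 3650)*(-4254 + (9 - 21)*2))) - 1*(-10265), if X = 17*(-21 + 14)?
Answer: -140635249840/15871261 ≈ -8861.0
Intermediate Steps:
X = -119 (X = 17*(-7) = -119)
(-19126 - (12532 - 6413)/(X + (-60 - 3650)*(-4254 + (9 - 21)*2))) - 1*(-10265) = (-19126 - (12532 - 6413)/(-119 + (-60 - 3650)*(-4254 + (9 - 21)*2))) - 1*(-10265) = (-19126 - 6119/(-119 - 3710*(-4254 - 12*2))) + 10265 = (-19126 - 6119/(-119 - 3710*(-4254 - 24))) + 10265 = (-19126 - 6119/(-119 - 3710*(-4278))) + 10265 = (-19126 - 6119/(-119 + 15871380)) + 10265 = (-19126 - 6119/15871261) + 10265 = -303553744005/15871261 + 10265 = -140635249840/15871261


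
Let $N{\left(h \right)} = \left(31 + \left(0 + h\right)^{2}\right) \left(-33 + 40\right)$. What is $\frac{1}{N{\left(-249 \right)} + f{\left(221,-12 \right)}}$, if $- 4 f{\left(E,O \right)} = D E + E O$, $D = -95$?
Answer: $\frac{4}{1760543} \approx 2.272 \cdot 10^{-6}$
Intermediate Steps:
$f{\left(E,O \right)} = \frac{95 E}{4} - \frac{E O}{4}$ ($f{\left(E,O \right)} = - \frac{- 95 E + E O}{4} = \frac{95 E}{4} - \frac{E O}{4}$)
$N{\left(h \right)} = 217 + 7 h^{2}$ ($N{\left(h \right)} = \left(31 + h^{2}\right) 7 = 217 + 7 h^{2}$)
$\frac{1}{N{\left(-249 \right)} + f{\left(221,-12 \right)}} = \frac{1}{\left(217 + 7 \left(-249\right)^{2}\right) + \frac{1}{4} \cdot 221 \left(95 - -12\right)} = \frac{1}{\left(217 + 7 \cdot 62001\right) + \frac{1}{4} \cdot 221 \left(95 + 12\right)} = \frac{1}{\left(217 + 434007\right) + \frac{1}{4} \cdot 221 \cdot 107} = \frac{1}{434224 + \frac{23647}{4}} = \frac{1}{\frac{1760543}{4}} = \frac{4}{1760543}$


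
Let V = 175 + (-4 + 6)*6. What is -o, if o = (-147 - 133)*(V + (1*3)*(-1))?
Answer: 51520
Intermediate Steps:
V = 187 (V = 175 + 2*6 = 175 + 12 = 187)
o = -51520 (o = (-147 - 133)*(187 + (1*3)*(-1)) = -280*(187 + 3*(-1)) = -280*(187 - 3) = -280*184 = -51520)
-o = -1*(-51520) = 51520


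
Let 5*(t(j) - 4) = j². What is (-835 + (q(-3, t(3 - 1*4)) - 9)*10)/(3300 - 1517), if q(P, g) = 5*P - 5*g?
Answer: -1285/1783 ≈ -0.72070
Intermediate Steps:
t(j) = 4 + j²/5
q(P, g) = -5*g + 5*P
(-835 + (q(-3, t(3 - 1*4)) - 9)*10)/(3300 - 1517) = (-835 + ((-5*(4 + (3 - 1*4)²/5) + 5*(-3)) - 9)*10)/(3300 - 1517) = (-835 + ((-5*(4 + (3 - 4)²/5) - 15) - 9)*10)/1783 = (-835 + ((-5*(4 + (⅕)*(-1)²) - 15) - 9)*10)*(1/1783) = (-835 + ((-5*(4 + (⅕)*1) - 15) - 9)*10)*(1/1783) = (-835 + ((-5*(4 + ⅕) - 15) - 9)*10)*(1/1783) = (-835 + ((-5*21/5 - 15) - 9)*10)*(1/1783) = (-835 + ((-21 - 15) - 9)*10)*(1/1783) = (-835 + (-36 - 9)*10)*(1/1783) = (-835 - 45*10)*(1/1783) = (-835 - 450)*(1/1783) = -1285*1/1783 = -1285/1783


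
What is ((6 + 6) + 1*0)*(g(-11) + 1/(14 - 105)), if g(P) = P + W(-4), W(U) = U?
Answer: -16392/91 ≈ -180.13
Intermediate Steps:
g(P) = -4 + P (g(P) = P - 4 = -4 + P)
((6 + 6) + 1*0)*(g(-11) + 1/(14 - 105)) = ((6 + 6) + 1*0)*((-4 - 11) + 1/(14 - 105)) = (12 + 0)*(-15 + 1/(-91)) = 12*(-15 - 1/91) = 12*(-1366/91) = -16392/91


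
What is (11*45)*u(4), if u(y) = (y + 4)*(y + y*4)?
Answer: 79200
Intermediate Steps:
u(y) = 5*y*(4 + y) (u(y) = (4 + y)*(y + 4*y) = (4 + y)*(5*y) = 5*y*(4 + y))
(11*45)*u(4) = (11*45)*(5*4*(4 + 4)) = 495*(5*4*8) = 495*160 = 79200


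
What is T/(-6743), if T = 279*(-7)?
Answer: 1953/6743 ≈ 0.28963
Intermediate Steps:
T = -1953
T/(-6743) = -1953/(-6743) = -1953*(-1/6743) = 1953/6743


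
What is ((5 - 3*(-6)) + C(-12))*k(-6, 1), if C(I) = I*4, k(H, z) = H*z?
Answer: 150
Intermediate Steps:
C(I) = 4*I
((5 - 3*(-6)) + C(-12))*k(-6, 1) = ((5 - 3*(-6)) + 4*(-12))*(-6*1) = ((5 + 18) - 48)*(-6) = (23 - 48)*(-6) = -25*(-6) = 150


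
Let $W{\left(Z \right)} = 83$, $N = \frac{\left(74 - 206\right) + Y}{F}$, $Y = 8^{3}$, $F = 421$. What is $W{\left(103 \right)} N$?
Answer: $\frac{31540}{421} \approx 74.917$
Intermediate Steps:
$Y = 512$
$N = \frac{380}{421}$ ($N = \frac{\left(74 - 206\right) + 512}{421} = \left(-132 + 512\right) \frac{1}{421} = 380 \cdot \frac{1}{421} = \frac{380}{421} \approx 0.90261$)
$W{\left(103 \right)} N = 83 \cdot \frac{380}{421} = \frac{31540}{421}$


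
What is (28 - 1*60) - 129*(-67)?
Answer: 8611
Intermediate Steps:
(28 - 1*60) - 129*(-67) = (28 - 60) + 8643 = -32 + 8643 = 8611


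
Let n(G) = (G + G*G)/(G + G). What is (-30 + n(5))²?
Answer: 729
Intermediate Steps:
n(G) = (G + G²)/(2*G) (n(G) = (G + G²)/((2*G)) = (G + G²)*(1/(2*G)) = (G + G²)/(2*G))
(-30 + n(5))² = (-30 + (½ + (½)*5))² = (-30 + (½ + 5/2))² = (-30 + 3)² = (-27)² = 729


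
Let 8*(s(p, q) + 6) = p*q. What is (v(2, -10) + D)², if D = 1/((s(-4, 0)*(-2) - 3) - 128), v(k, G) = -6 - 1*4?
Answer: 1418481/14161 ≈ 100.17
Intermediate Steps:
v(k, G) = -10 (v(k, G) = -6 - 4 = -10)
s(p, q) = -6 + p*q/8 (s(p, q) = -6 + (p*q)/8 = -6 + p*q/8)
D = -1/119 (D = 1/(((-6 + (⅛)*(-4)*0)*(-2) - 3) - 128) = 1/(((-6 + 0)*(-2) - 3) - 128) = 1/((-6*(-2) - 3) - 128) = 1/((12 - 3) - 128) = 1/(9 - 128) = 1/(-119) = -1/119 ≈ -0.0084034)
(v(2, -10) + D)² = (-10 - 1/119)² = (-1191/119)² = 1418481/14161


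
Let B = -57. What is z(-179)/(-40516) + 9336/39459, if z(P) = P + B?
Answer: 4613925/19032391 ≈ 0.24242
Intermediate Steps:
z(P) = -57 + P (z(P) = P - 57 = -57 + P)
z(-179)/(-40516) + 9336/39459 = (-57 - 179)/(-40516) + 9336/39459 = -236*(-1/40516) + 9336*(1/39459) = 59/10129 + 3112/13153 = 4613925/19032391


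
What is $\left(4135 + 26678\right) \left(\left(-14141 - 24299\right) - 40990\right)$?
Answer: $-2447476590$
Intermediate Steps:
$\left(4135 + 26678\right) \left(\left(-14141 - 24299\right) - 40990\right) = 30813 \left(-38440 - 40990\right) = 30813 \left(-79430\right) = -2447476590$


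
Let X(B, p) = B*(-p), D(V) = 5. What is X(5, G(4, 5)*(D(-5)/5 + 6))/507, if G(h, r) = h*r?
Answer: -700/507 ≈ -1.3807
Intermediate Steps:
X(B, p) = -B*p
X(5, G(4, 5)*(D(-5)/5 + 6))/507 = -1*5*(4*5)*(5/5 + 6)/507 = -1*5*20*(5*(⅕) + 6)*(1/507) = -1*5*20*(1 + 6)*(1/507) = -1*5*20*7*(1/507) = -1*5*140*(1/507) = -700*1/507 = -700/507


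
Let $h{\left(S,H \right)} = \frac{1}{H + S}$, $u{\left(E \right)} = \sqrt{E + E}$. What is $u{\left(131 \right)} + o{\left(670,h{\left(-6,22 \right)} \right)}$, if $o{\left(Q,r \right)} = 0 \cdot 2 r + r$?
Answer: $\frac{1}{16} + \sqrt{262} \approx 16.249$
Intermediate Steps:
$u{\left(E \right)} = \sqrt{2} \sqrt{E}$ ($u{\left(E \right)} = \sqrt{2 E} = \sqrt{2} \sqrt{E}$)
$o{\left(Q,r \right)} = r$ ($o{\left(Q,r \right)} = 0 r + r = 0 + r = r$)
$u{\left(131 \right)} + o{\left(670,h{\left(-6,22 \right)} \right)} = \sqrt{2} \sqrt{131} + \frac{1}{22 - 6} = \sqrt{262} + \frac{1}{16} = \frac{1}{16} + \sqrt{262}$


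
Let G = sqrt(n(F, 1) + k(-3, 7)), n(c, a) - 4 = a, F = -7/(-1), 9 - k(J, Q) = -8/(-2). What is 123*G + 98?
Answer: 98 + 123*sqrt(10) ≈ 486.96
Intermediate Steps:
k(J, Q) = 5 (k(J, Q) = 9 - (-8)/(-2) = 9 - (-8)*(-1)/2 = 9 - 1*4 = 9 - 4 = 5)
F = 7 (F = -7*(-1) = 7)
n(c, a) = 4 + a
G = sqrt(10) (G = sqrt((4 + 1) + 5) = sqrt(5 + 5) = sqrt(10) ≈ 3.1623)
123*G + 98 = 123*sqrt(10) + 98 = 98 + 123*sqrt(10)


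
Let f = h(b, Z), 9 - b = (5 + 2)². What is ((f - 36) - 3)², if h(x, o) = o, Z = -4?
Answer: 1849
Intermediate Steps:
b = -40 (b = 9 - (5 + 2)² = 9 - 1*7² = 9 - 1*49 = 9 - 49 = -40)
f = -4
((f - 36) - 3)² = ((-4 - 36) - 3)² = (-40 - 3)² = (-43)² = 1849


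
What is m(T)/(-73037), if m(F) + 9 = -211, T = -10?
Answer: 220/73037 ≈ 0.0030122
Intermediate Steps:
m(F) = -220 (m(F) = -9 - 211 = -220)
m(T)/(-73037) = -220/(-73037) = -220*(-1/73037) = 220/73037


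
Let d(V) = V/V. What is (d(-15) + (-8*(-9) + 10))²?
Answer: 6889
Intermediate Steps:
d(V) = 1
(d(-15) + (-8*(-9) + 10))² = (1 + (-8*(-9) + 10))² = (1 + (72 + 10))² = (1 + 82)² = 83² = 6889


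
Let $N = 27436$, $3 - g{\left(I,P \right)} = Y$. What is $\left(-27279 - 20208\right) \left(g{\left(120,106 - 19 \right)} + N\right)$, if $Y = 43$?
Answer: $-1300953852$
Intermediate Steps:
$g{\left(I,P \right)} = -40$ ($g{\left(I,P \right)} = 3 - 43 = -40$)
$\left(-27279 - 20208\right) \left(g{\left(120,106 - 19 \right)} + N\right) = \left(-27279 - 20208\right) \left(-40 + 27436\right) = \left(-47487\right) 27396 = -1300953852$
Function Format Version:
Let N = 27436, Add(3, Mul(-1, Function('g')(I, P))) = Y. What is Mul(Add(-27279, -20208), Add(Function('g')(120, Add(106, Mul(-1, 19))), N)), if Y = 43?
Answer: -1300953852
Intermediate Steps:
Function('g')(I, P) = -40 (Function('g')(I, P) = Add(3, Mul(-1, 43)) = Add(3, -43) = -40)
Mul(Add(-27279, -20208), Add(Function('g')(120, Add(106, Mul(-1, 19))), N)) = Mul(Add(-27279, -20208), Add(-40, 27436)) = Mul(-47487, 27396) = -1300953852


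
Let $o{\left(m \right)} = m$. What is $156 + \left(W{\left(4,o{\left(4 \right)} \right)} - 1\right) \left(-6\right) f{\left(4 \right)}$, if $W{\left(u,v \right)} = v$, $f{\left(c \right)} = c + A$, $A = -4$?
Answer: $156$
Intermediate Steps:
$f{\left(c \right)} = -4 + c$ ($f{\left(c \right)} = c - 4 = -4 + c$)
$156 + \left(W{\left(4,o{\left(4 \right)} \right)} - 1\right) \left(-6\right) f{\left(4 \right)} = 156 + \left(4 - 1\right) \left(-6\right) \left(-4 + 4\right) = 156 + 3 \left(-6\right) 0 = 156 - 0 = 156 + 0 = 156$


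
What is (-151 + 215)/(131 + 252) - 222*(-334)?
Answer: 28398748/383 ≈ 74148.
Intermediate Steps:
(-151 + 215)/(131 + 252) - 222*(-334) = 64/383 + 74148 = 28398748/383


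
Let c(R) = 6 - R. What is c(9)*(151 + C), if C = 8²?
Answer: -645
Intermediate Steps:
C = 64
c(9)*(151 + C) = (6 - 1*9)*(151 + 64) = (6 - 9)*215 = -3*215 = -645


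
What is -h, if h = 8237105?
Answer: -8237105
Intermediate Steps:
-h = -1*8237105 = -8237105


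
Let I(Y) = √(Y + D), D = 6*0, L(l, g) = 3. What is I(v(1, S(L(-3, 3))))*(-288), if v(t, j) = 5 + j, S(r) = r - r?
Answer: -288*√5 ≈ -643.99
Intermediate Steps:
S(r) = 0
D = 0
I(Y) = √Y (I(Y) = √(Y + 0) = √Y)
I(v(1, S(L(-3, 3))))*(-288) = √(5 + 0)*(-288) = √5*(-288) = -288*√5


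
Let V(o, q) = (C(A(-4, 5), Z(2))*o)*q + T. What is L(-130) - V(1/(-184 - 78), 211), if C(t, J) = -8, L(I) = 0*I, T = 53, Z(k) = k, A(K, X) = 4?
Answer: -7787/131 ≈ -59.443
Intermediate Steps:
L(I) = 0
V(o, q) = 53 - 8*o*q (V(o, q) = (-8*o)*q + 53 = -8*o*q + 53 = 53 - 8*o*q)
L(-130) - V(1/(-184 - 78), 211) = 0 - (53 - 8*211/(-184 - 78)) = 0 - (53 - 8*211/(-262)) = 0 - (53 - 8*(-1/262)*211) = 0 - (53 + 844/131) = 0 - 1*7787/131 = 0 - 7787/131 = -7787/131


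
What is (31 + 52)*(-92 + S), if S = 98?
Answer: 498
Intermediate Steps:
(31 + 52)*(-92 + S) = (31 + 52)*(-92 + 98) = 83*6 = 498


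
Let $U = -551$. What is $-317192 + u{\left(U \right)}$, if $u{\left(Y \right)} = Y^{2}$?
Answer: $-13591$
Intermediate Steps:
$-317192 + u{\left(U \right)} = -317192 + \left(-551\right)^{2} = -317192 + 303601 = -13591$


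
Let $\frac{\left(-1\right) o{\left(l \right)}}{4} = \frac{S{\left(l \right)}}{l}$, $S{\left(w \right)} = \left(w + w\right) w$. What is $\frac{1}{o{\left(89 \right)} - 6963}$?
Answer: $- \frac{1}{7675} \approx -0.00013029$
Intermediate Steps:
$S{\left(w \right)} = 2 w^{2}$ ($S{\left(w \right)} = 2 w w = 2 w^{2}$)
$o{\left(l \right)} = - 8 l$ ($o{\left(l \right)} = - 4 \frac{2 l^{2}}{l} = - 4 \cdot 2 l = - 8 l$)
$\frac{1}{o{\left(89 \right)} - 6963} = \frac{1}{\left(-8\right) 89 - 6963} = \frac{1}{-712 - 6963} = \frac{1}{-7675} = - \frac{1}{7675}$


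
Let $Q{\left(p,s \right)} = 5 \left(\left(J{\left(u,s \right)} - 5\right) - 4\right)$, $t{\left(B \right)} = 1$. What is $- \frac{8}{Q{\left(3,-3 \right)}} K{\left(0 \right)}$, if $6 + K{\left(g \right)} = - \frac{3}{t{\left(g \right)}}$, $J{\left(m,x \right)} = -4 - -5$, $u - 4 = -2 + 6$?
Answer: $- \frac{9}{5} \approx -1.8$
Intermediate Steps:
$u = 8$ ($u = 4 + \left(-2 + 6\right) = 4 + 4 = 8$)
$J{\left(m,x \right)} = 1$ ($J{\left(m,x \right)} = -4 + 5 = 1$)
$Q{\left(p,s \right)} = -40$ ($Q{\left(p,s \right)} = 5 \left(\left(1 - 5\right) - 4\right) = 5 \left(-4 - 4\right) = 5 \left(-8\right) = -40$)
$K{\left(g \right)} = -9$ ($K{\left(g \right)} = -6 - \frac{3}{1} = -6 - 3 = -9$)
$- \frac{8}{Q{\left(3,-3 \right)}} K{\left(0 \right)} = - \frac{8}{-40} \left(-9\right) = \left(-8\right) \left(- \frac{1}{40}\right) \left(-9\right) = \frac{1}{5} \left(-9\right) = - \frac{9}{5}$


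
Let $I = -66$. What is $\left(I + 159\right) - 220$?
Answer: $-127$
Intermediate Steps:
$\left(I + 159\right) - 220 = \left(-66 + 159\right) - 220 = 93 - 220 = -127$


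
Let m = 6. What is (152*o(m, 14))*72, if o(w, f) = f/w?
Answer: 25536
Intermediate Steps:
(152*o(m, 14))*72 = (152*(14/6))*72 = (152*(14*(1/6)))*72 = (152*(7/3))*72 = (1064/3)*72 = 25536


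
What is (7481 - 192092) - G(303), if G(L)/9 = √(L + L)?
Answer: -184611 - 9*√606 ≈ -1.8483e+5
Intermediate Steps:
G(L) = 9*√2*√L (G(L) = 9*√(L + L) = 9*√(2*L) = 9*(√2*√L) = 9*√2*√L)
(7481 - 192092) - G(303) = (7481 - 192092) - 9*√2*√303 = -184611 - 9*√606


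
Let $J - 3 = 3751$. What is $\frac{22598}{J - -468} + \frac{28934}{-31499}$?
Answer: $\frac{294827527}{66494389} \approx 4.4339$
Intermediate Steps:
$J = 3754$ ($J = 3 + 3751 = 3754$)
$\frac{22598}{J - -468} + \frac{28934}{-31499} = \frac{22598}{3754 - -468} + \frac{28934}{-31499} = \frac{22598}{3754 + 468} + 28934 \left(- \frac{1}{31499}\right) = \frac{22598}{4222} - \frac{28934}{31499} = 22598 \cdot \frac{1}{4222} - \frac{28934}{31499} = \frac{11299}{2111} - \frac{28934}{31499} = \frac{294827527}{66494389}$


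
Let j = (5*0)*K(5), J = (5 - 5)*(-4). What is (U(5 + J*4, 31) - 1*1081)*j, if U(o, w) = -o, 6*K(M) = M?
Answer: 0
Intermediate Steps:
J = 0 (J = 0*(-4) = 0)
K(M) = M/6
j = 0 (j = (5*0)*((⅙)*5) = 0*(⅚) = 0)
(U(5 + J*4, 31) - 1*1081)*j = (-(5 + 0*4) - 1*1081)*0 = (-(5 + 0) - 1081)*0 = (-1*5 - 1081)*0 = (-5 - 1081)*0 = -1086*0 = 0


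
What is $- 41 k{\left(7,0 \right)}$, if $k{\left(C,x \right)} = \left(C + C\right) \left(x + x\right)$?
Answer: $0$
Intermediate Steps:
$k{\left(C,x \right)} = 4 C x$ ($k{\left(C,x \right)} = 2 C 2 x = 4 C x$)
$- 41 k{\left(7,0 \right)} = - 41 \cdot 4 \cdot 7 \cdot 0 = \left(-41\right) 0 = 0$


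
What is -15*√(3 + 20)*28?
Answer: -420*√23 ≈ -2014.3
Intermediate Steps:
-15*√(3 + 20)*28 = -15*√23*28 = -420*√23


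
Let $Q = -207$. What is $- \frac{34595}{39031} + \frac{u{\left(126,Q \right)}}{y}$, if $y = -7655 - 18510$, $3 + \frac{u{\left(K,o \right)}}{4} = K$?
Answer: $- \frac{924381427}{1021246115} \approx -0.90515$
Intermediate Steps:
$u{\left(K,o \right)} = -12 + 4 K$
$y = -26165$ ($y = -7655 - 18510 = -26165$)
$- \frac{34595}{39031} + \frac{u{\left(126,Q \right)}}{y} = - \frac{34595}{39031} + \frac{-12 + 4 \cdot 126}{-26165} = \left(-34595\right) \frac{1}{39031} + \left(-12 + 504\right) \left(- \frac{1}{26165}\right) = - \frac{34595}{39031} + 492 \left(- \frac{1}{26165}\right) = - \frac{34595}{39031} - \frac{492}{26165} = - \frac{924381427}{1021246115}$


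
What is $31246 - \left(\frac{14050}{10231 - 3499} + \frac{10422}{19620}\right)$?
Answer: $\frac{28657523269}{917235} \approx 31243.0$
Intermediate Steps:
$31246 - \left(\frac{14050}{10231 - 3499} + \frac{10422}{19620}\right) = 31246 - \left(\frac{14050}{6732} + 10422 \cdot \frac{1}{19620}\right) = 31246 - \left(14050 \cdot \frac{1}{6732} + \frac{579}{1090}\right) = 31246 - \left(\frac{7025}{3366} + \frac{579}{1090}\right) = 31246 - \frac{2401541}{917235} = \frac{28657523269}{917235}$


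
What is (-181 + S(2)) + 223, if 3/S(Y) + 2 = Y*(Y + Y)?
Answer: 85/2 ≈ 42.500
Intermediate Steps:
S(Y) = 3/(-2 + 2*Y²) (S(Y) = 3/(-2 + Y*(Y + Y)) = 3/(-2 + Y*(2*Y)) = 3/(-2 + 2*Y²))
(-181 + S(2)) + 223 = (-181 + 3/(2*(-1 + 2²))) + 223 = (-181 + 3/(2*(-1 + 4))) + 223 = (-181 + (3/2)/3) + 223 = (-181 + (3/2)*(⅓)) + 223 = (-181 + ½) + 223 = -361/2 + 223 = 85/2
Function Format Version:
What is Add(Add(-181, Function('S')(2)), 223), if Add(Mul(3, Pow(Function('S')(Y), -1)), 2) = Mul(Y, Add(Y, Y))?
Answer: Rational(85, 2) ≈ 42.500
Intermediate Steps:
Function('S')(Y) = Mul(3, Pow(Add(-2, Mul(2, Pow(Y, 2))), -1)) (Function('S')(Y) = Mul(3, Pow(Add(-2, Mul(Y, Add(Y, Y))), -1)) = Mul(3, Pow(Add(-2, Mul(Y, Mul(2, Y))), -1)) = Mul(3, Pow(Add(-2, Mul(2, Pow(Y, 2))), -1)))
Add(Add(-181, Function('S')(2)), 223) = Add(Add(-181, Mul(Rational(3, 2), Pow(Add(-1, Pow(2, 2)), -1))), 223) = Add(Add(-181, Mul(Rational(3, 2), Pow(Add(-1, 4), -1))), 223) = Add(Add(-181, Mul(Rational(3, 2), Pow(3, -1))), 223) = Add(Add(-181, Mul(Rational(3, 2), Rational(1, 3))), 223) = Add(Add(-181, Rational(1, 2)), 223) = Add(Rational(-361, 2), 223) = Rational(85, 2)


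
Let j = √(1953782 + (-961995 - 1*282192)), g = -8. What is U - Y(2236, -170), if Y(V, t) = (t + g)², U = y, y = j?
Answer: -31684 + √709595 ≈ -30842.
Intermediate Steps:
j = √709595 (j = √(1953782 + (-961995 - 282192)) = √(1953782 - 1244187) = √709595 ≈ 842.38)
y = √709595 ≈ 842.38
U = √709595 ≈ 842.38
Y(V, t) = (-8 + t)² (Y(V, t) = (t - 8)² = (-8 + t)²)
U - Y(2236, -170) = √709595 - (-8 - 170)² = √709595 - 1*(-178)² = √709595 - 1*31684 = √709595 - 31684 = -31684 + √709595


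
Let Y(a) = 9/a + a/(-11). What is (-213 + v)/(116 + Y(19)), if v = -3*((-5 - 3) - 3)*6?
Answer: -1045/7994 ≈ -0.13072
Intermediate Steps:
Y(a) = 9/a - a/11 (Y(a) = 9/a + a*(-1/11) = 9/a - a/11)
v = 198 (v = -3*(-8 - 3)*6 = -3*(-11)*6 = 33*6 = 198)
(-213 + v)/(116 + Y(19)) = (-213 + 198)/(116 + (9/19 - 1/11*19)) = -15/(116 + (9*(1/19) - 19/11)) = -15/(116 + (9/19 - 19/11)) = -15/(116 - 262/209) = -15/23982/209 = -15*209/23982 = -1045/7994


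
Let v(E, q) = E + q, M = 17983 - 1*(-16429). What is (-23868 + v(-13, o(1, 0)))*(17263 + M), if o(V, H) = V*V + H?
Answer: -1233999000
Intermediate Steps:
M = 34412 (M = 17983 + 16429 = 34412)
o(V, H) = H + V² (o(V, H) = V² + H = H + V²)
(-23868 + v(-13, o(1, 0)))*(17263 + M) = (-23868 + (-13 + (0 + 1²)))*(17263 + 34412) = (-23868 + (-13 + (0 + 1)))*51675 = (-23868 + (-13 + 1))*51675 = (-23868 - 12)*51675 = -23880*51675 = -1233999000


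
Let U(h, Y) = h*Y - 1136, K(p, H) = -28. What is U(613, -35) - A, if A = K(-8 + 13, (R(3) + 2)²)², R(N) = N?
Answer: -23375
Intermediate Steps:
U(h, Y) = -1136 + Y*h (U(h, Y) = Y*h - 1136 = -1136 + Y*h)
A = 784 (A = (-28)² = 784)
U(613, -35) - A = (-1136 - 35*613) - 1*784 = (-1136 - 21455) - 784 = -22591 - 784 = -23375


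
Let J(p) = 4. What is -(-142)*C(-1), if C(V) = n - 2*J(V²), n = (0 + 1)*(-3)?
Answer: -1562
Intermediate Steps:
n = -3 (n = 1*(-3) = -3)
C(V) = -11 (C(V) = -3 - 2*4 = -3 - 8 = -11)
-(-142)*C(-1) = -(-142)*(-11) = -142*11 = -1562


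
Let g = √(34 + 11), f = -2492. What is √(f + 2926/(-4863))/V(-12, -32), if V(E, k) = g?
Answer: 7*I*√6014996070/72945 ≈ 7.4425*I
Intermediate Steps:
g = 3*√5 (g = √45 = 3*√5 ≈ 6.7082)
V(E, k) = 3*√5
√(f + 2926/(-4863))/V(-12, -32) = √(-2492 + 2926/(-4863))/((3*√5)) = √(-2492 + 2926*(-1/4863))*(√5/15) = √(-2492 - 2926/4863)*(√5/15) = √(-12121522/4863)*(√5/15) = (7*I*√1202999214/4863)*(√5/15) = 7*I*√6014996070/72945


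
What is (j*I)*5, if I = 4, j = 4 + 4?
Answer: 160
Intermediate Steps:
j = 8
(j*I)*5 = (8*4)*5 = 32*5 = 160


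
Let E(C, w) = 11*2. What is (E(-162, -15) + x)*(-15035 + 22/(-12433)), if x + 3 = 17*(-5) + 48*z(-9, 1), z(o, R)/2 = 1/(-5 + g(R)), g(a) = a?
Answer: 16823715930/12433 ≈ 1.3532e+6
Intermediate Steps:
z(o, R) = 2/(-5 + R)
E(C, w) = 22
x = -112 (x = -3 + (17*(-5) + 48*(2/(-5 + 1))) = -3 + (-85 + 48*(2/(-4))) = -3 + (-85 + 48*(2*(-¼))) = -3 + (-85 + 48*(-½)) = -3 + (-85 - 24) = -3 - 109 = -112)
(E(-162, -15) + x)*(-15035 + 22/(-12433)) = (22 - 112)*(-15035 + 22/(-12433)) = -90*(-15035 + 22*(-1/12433)) = -90*(-15035 - 22/12433) = -90*(-186930177/12433) = 16823715930/12433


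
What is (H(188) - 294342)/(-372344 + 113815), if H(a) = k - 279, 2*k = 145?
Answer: 589097/517058 ≈ 1.1393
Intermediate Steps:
k = 145/2 (k = (½)*145 = 145/2 ≈ 72.500)
H(a) = -413/2 (H(a) = 145/2 - 279 = -413/2)
(H(188) - 294342)/(-372344 + 113815) = (-413/2 - 294342)/(-372344 + 113815) = -589097/2/(-258529) = -589097/2*(-1/258529) = 589097/517058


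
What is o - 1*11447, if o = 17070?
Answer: 5623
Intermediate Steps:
o - 1*11447 = 17070 - 1*11447 = 17070 - 11447 = 5623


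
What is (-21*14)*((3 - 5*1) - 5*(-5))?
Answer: -6762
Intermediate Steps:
(-21*14)*((3 - 5*1) - 5*(-5)) = -294*((3 - 5) - 1*(-25)) = -294*(-2 + 25) = -294*23 = -6762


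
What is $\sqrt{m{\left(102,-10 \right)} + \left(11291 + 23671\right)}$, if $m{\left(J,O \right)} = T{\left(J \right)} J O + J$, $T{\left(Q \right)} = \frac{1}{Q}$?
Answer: $\sqrt{35054} \approx 187.23$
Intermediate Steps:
$m{\left(J,O \right)} = J + O$ ($m{\left(J,O \right)} = \frac{J}{J} O + J = 1 O + J = O + J = J + O$)
$\sqrt{m{\left(102,-10 \right)} + \left(11291 + 23671\right)} = \sqrt{\left(102 - 10\right) + \left(11291 + 23671\right)} = \sqrt{92 + 34962} = \sqrt{35054}$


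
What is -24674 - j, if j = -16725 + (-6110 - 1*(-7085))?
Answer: -8924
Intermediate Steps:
j = -15750 (j = -16725 + (-6110 + 7085) = -16725 + 975 = -15750)
-24674 - j = -24674 - 1*(-15750) = -24674 + 15750 = -8924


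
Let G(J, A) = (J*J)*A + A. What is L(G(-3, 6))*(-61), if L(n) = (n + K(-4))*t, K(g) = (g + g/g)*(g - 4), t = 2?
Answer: -10248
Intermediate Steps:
G(J, A) = A + A*J² (G(J, A) = J²*A + A = A*J² + A = A + A*J²)
K(g) = (1 + g)*(-4 + g) (K(g) = (g + 1)*(-4 + g) = (1 + g)*(-4 + g))
L(n) = 48 + 2*n (L(n) = (n + (-4 + (-4)² - 3*(-4)))*2 = (n + (-4 + 16 + 12))*2 = (n + 24)*2 = (24 + n)*2 = 48 + 2*n)
L(G(-3, 6))*(-61) = (48 + 2*(6*(1 + (-3)²)))*(-61) = (48 + 2*(6*(1 + 9)))*(-61) = (48 + 2*(6*10))*(-61) = (48 + 2*60)*(-61) = (48 + 120)*(-61) = 168*(-61) = -10248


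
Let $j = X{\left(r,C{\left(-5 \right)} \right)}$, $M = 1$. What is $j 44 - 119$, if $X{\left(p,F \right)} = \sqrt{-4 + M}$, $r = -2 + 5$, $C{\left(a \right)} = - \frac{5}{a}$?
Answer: $-119 + 44 i \sqrt{3} \approx -119.0 + 76.21 i$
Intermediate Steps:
$r = 3$
$X{\left(p,F \right)} = i \sqrt{3}$ ($X{\left(p,F \right)} = \sqrt{-4 + 1} = \sqrt{-3} = i \sqrt{3}$)
$j = i \sqrt{3} \approx 1.732 i$
$j 44 - 119 = i \sqrt{3} \cdot 44 - 119 = 44 i \sqrt{3} - 119 = -119 + 44 i \sqrt{3}$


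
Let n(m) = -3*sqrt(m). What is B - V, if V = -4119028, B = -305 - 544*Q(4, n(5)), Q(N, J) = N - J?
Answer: 4116547 - 1632*sqrt(5) ≈ 4.1129e+6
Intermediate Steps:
B = -2481 - 1632*sqrt(5) (B = -305 - 544*(4 - (-3)*sqrt(5)) = -305 - 544*(4 + 3*sqrt(5)) = -305 + (-2176 - 1632*sqrt(5)) = -2481 - 1632*sqrt(5) ≈ -6130.3)
B - V = (-2481 - 1632*sqrt(5)) - 1*(-4119028) = (-2481 - 1632*sqrt(5)) + 4119028 = 4116547 - 1632*sqrt(5)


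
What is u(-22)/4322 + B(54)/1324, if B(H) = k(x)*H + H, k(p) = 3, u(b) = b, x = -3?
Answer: 113053/715291 ≈ 0.15805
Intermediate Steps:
B(H) = 4*H (B(H) = 3*H + H = 4*H)
u(-22)/4322 + B(54)/1324 = -22/4322 + (4*54)/1324 = -22*1/4322 + 216*(1/1324) = -11/2161 + 54/331 = 113053/715291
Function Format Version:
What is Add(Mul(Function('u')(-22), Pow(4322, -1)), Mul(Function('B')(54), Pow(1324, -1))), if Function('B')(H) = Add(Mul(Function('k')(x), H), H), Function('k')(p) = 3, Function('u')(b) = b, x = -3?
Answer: Rational(113053, 715291) ≈ 0.15805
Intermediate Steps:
Function('B')(H) = Mul(4, H) (Function('B')(H) = Add(Mul(3, H), H) = Mul(4, H))
Add(Mul(Function('u')(-22), Pow(4322, -1)), Mul(Function('B')(54), Pow(1324, -1))) = Add(Mul(-22, Pow(4322, -1)), Mul(Mul(4, 54), Pow(1324, -1))) = Add(Mul(-22, Rational(1, 4322)), Mul(216, Rational(1, 1324))) = Add(Rational(-11, 2161), Rational(54, 331)) = Rational(113053, 715291)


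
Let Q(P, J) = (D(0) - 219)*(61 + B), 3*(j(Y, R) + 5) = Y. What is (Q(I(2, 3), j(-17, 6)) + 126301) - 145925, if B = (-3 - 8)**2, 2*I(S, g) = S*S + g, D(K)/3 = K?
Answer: -59482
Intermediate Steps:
D(K) = 3*K
j(Y, R) = -5 + Y/3
I(S, g) = g/2 + S**2/2 (I(S, g) = (S*S + g)/2 = (S**2 + g)/2 = (g + S**2)/2 = g/2 + S**2/2)
B = 121 (B = (-11)**2 = 121)
Q(P, J) = -39858 (Q(P, J) = (3*0 - 219)*(61 + 121) = (0 - 219)*182 = -219*182 = -39858)
(Q(I(2, 3), j(-17, 6)) + 126301) - 145925 = (-39858 + 126301) - 145925 = 86443 - 145925 = -59482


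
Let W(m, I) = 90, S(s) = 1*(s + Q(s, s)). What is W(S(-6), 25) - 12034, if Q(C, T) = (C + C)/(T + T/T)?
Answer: -11944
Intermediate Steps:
Q(C, T) = 2*C/(1 + T) (Q(C, T) = (2*C)/(T + 1) = (2*C)/(1 + T) = 2*C/(1 + T))
S(s) = s + 2*s/(1 + s) (S(s) = 1*(s + 2*s/(1 + s)) = s + 2*s/(1 + s))
W(S(-6), 25) - 12034 = 90 - 12034 = -11944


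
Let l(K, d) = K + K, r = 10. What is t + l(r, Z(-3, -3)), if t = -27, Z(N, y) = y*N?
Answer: -7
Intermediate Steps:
Z(N, y) = N*y
l(K, d) = 2*K
t + l(r, Z(-3, -3)) = -27 + 2*10 = -27 + 20 = -7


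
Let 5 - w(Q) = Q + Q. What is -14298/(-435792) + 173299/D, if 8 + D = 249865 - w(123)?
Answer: 6591518251/9082558968 ≈ 0.72573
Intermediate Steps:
w(Q) = 5 - 2*Q (w(Q) = 5 - (Q + Q) = 5 - 2*Q)
D = 250098 (D = -8 + (249865 - (5 - 2*123)) = -8 + (249865 - (5 - 246)) = -8 + (249865 - 1*(-241)) = -8 + (249865 + 241) = -8 + 250106 = 250098)
-14298/(-435792) + 173299/D = -14298/(-435792) + 173299/250098 = -14298*(-1/435792) + 173299*(1/250098) = 2383/72632 + 173299/250098 = 6591518251/9082558968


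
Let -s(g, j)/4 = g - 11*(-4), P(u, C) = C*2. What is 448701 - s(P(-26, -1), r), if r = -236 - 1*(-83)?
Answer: 448869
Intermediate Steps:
P(u, C) = 2*C
r = -153 (r = -236 + 83 = -153)
s(g, j) = -176 - 4*g (s(g, j) = -4*(g - 11*(-4)) = -4*(g + 44) = -4*(44 + g) = -176 - 4*g)
448701 - s(P(-26, -1), r) = 448701 - (-176 - 8*(-1)) = 448701 - (-176 - 4*(-2)) = 448701 - (-176 + 8) = 448701 - 1*(-168) = 448701 + 168 = 448869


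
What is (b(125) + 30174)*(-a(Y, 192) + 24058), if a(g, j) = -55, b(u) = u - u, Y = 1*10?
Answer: 727585662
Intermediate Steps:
Y = 10
b(u) = 0
(b(125) + 30174)*(-a(Y, 192) + 24058) = (0 + 30174)*(-1*(-55) + 24058) = 30174*(55 + 24058) = 30174*24113 = 727585662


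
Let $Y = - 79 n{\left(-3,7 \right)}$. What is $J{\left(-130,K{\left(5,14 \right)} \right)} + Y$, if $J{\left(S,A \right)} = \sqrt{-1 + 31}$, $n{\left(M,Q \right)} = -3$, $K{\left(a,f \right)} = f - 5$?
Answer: $237 + \sqrt{30} \approx 242.48$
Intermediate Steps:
$K{\left(a,f \right)} = -5 + f$
$J{\left(S,A \right)} = \sqrt{30}$
$Y = 237$ ($Y = \left(-79\right) \left(-3\right) = 237$)
$J{\left(-130,K{\left(5,14 \right)} \right)} + Y = \sqrt{30} + 237 = 237 + \sqrt{30}$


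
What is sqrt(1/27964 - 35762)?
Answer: I*sqrt(6991339531897)/13982 ≈ 189.11*I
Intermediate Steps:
sqrt(1/27964 - 35762) = sqrt(-1000048567/27964) = I*sqrt(6991339531897)/13982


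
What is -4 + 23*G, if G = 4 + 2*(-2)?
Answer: -4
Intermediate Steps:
G = 0 (G = 4 - 4 = 0)
-4 + 23*G = -4 + 23*0 = -4 + 0 = -4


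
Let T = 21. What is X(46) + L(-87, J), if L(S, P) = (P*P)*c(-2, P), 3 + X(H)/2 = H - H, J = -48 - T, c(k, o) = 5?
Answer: 23799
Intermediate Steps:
J = -69 (J = -48 - 1*21 = -48 - 21 = -69)
X(H) = -6 (X(H) = -6 + 2*(H - H) = -6 + 2*0 = -6 + 0 = -6)
L(S, P) = 5*P² (L(S, P) = (P*P)*5 = P²*5 = 5*P²)
X(46) + L(-87, J) = -6 + 5*(-69)² = -6 + 5*4761 = -6 + 23805 = 23799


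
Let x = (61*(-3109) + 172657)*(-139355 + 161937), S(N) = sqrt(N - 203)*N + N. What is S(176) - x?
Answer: 383713520 + 528*I*sqrt(3) ≈ 3.8371e+8 + 914.52*I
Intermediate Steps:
S(N) = N + N*sqrt(-203 + N) (S(N) = sqrt(-203 + N)*N + N = N*sqrt(-203 + N) + N = N + N*sqrt(-203 + N))
x = -383713344 (x = (-189649 + 172657)*22582 = -16992*22582 = -383713344)
S(176) - x = 176*(1 + sqrt(-203 + 176)) - 1*(-383713344) = 176*(1 + sqrt(-27)) + 383713344 = 176*(1 + 3*I*sqrt(3)) + 383713344 = (176 + 528*I*sqrt(3)) + 383713344 = 383713520 + 528*I*sqrt(3)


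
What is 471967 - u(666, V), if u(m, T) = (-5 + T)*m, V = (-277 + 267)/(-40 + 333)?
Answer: 139268681/293 ≈ 4.7532e+5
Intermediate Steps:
V = -10/293 ≈ -0.034130
u(m, T) = m*(-5 + T)
471967 - u(666, V) = 471967 - 666*(-5 - 10/293) = 471967 - 666*(-1475)/293 = 471967 - 1*(-982350/293) = 471967 + 982350/293 = 139268681/293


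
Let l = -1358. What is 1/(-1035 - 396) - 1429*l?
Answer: 2776972841/1431 ≈ 1.9406e+6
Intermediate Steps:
1/(-1035 - 396) - 1429*l = 1/(-1035 - 396) - 1429*(-1358) = 1/(-1431) + 1940582 = -1/1431 + 1940582 = 2776972841/1431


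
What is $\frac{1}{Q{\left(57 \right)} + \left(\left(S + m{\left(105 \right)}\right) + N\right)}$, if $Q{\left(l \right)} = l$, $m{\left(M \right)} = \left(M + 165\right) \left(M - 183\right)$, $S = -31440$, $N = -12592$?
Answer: $- \frac{1}{65035} \approx -1.5376 \cdot 10^{-5}$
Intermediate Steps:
$m{\left(M \right)} = \left(-183 + M\right) \left(165 + M\right)$ ($m{\left(M \right)} = \left(165 + M\right) \left(-183 + M\right) = \left(-183 + M\right) \left(165 + M\right)$)
$\frac{1}{Q{\left(57 \right)} + \left(\left(S + m{\left(105 \right)}\right) + N\right)} = \frac{1}{57 - 65092} = \frac{1}{-65035} = - \frac{1}{65035}$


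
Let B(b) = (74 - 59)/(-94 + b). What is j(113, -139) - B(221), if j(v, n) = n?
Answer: -17668/127 ≈ -139.12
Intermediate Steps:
B(b) = 15/(-94 + b)
j(113, -139) - B(221) = -139 - 15/(-94 + 221) = -139 - 15/127 = -17668/127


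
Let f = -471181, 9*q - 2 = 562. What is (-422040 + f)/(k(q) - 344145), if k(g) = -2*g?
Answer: 2679663/1032811 ≈ 2.5945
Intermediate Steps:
q = 188/3 (q = 2/9 + (⅑)*562 = 2/9 + 562/9 = 188/3 ≈ 62.667)
(-422040 + f)/(k(q) - 344145) = (-422040 - 471181)/(-2*188/3 - 344145) = -893221/(-376/3 - 344145) = -893221/(-1032811/3) = -893221*(-3/1032811) = 2679663/1032811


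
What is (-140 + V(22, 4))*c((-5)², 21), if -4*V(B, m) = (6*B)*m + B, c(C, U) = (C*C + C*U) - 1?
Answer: -637695/2 ≈ -3.1885e+5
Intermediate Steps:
c(C, U) = -1 + C² + C*U (c(C, U) = (C² + C*U) - 1 = -1 + C² + C*U)
V(B, m) = -B/4 - 3*B*m/2 (V(B, m) = -((6*B)*m + B)/4 = -(6*B*m + B)/4 = -(B + 6*B*m)/4 = -B/4 - 3*B*m/2)
(-140 + V(22, 4))*c((-5)², 21) = (-140 - ¼*22*(1 + 6*4))*(-1 + ((-5)²)² + (-5)²*21) = (-140 - ¼*22*(1 + 24))*(-1 + 25² + 25*21) = (-140 - ¼*22*25)*(-1 + 625 + 525) = (-140 - 275/2)*1149 = -555/2*1149 = -637695/2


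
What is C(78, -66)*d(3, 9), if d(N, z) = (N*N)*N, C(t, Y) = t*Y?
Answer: -138996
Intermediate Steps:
C(t, Y) = Y*t
d(N, z) = N**3 (d(N, z) = N**2*N = N**3)
C(78, -66)*d(3, 9) = -66*78*3**3 = -5148*27 = -138996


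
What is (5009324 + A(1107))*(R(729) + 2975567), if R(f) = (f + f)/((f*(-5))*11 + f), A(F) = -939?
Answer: 402375193482580/27 ≈ 1.4903e+13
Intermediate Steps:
R(f) = -1/27 (R(f) = (2*f)/(-5*f*11 + f) = (2*f)/(-55*f + f) = (2*f)/((-54*f)) = (2*f)*(-1/(54*f)) = -1/27)
(5009324 + A(1107))*(R(729) + 2975567) = (5009324 - 939)*(-1/27 + 2975567) = 5008385*(80340308/27) = 402375193482580/27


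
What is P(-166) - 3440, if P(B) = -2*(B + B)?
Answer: -2776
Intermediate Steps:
P(B) = -4*B
P(-166) - 3440 = -4*(-166) - 3440 = 664 - 3440 = -2776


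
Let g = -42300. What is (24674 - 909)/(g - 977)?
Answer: -23765/43277 ≈ -0.54914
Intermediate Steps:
(24674 - 909)/(g - 977) = (24674 - 909)/(-42300 - 977) = 23765/(-43277) = 23765*(-1/43277) = -23765/43277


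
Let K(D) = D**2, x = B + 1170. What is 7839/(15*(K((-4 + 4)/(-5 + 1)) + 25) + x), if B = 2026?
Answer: 7839/3571 ≈ 2.1952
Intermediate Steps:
x = 3196 (x = 2026 + 1170 = 3196)
7839/(15*(K((-4 + 4)/(-5 + 1)) + 25) + x) = 7839/(15*(((-4 + 4)/(-5 + 1))**2 + 25) + 3196) = 7839/(15*((0/(-4))**2 + 25) + 3196) = 7839/(15*((0*(-1/4))**2 + 25) + 3196) = 7839/(15*(0**2 + 25) + 3196) = 7839/(15*(0 + 25) + 3196) = 7839/(15*25 + 3196) = 7839/(375 + 3196) = 7839/3571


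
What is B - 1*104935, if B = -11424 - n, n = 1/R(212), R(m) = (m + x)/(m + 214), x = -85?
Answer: -14778019/127 ≈ -1.1636e+5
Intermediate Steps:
R(m) = (-85 + m)/(214 + m) (R(m) = (m - 85)/(m + 214) = (-85 + m)/(214 + m))
n = 426/127 (n = 1/((-85 + 212)/(214 + 212)) = 1/(127/426) = 426/127 ≈ 3.3543)
B = -1451274/127 (B = -11424 - 1*426/127 = -11424 - 426/127 = -1451274/127 ≈ -11427.)
B - 1*104935 = -1451274/127 - 1*104935 = -1451274/127 - 104935 = -14778019/127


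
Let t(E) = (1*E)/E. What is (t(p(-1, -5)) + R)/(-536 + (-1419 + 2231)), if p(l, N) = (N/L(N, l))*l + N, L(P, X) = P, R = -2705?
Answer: -676/69 ≈ -9.7971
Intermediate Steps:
p(l, N) = N + l (p(l, N) = (N/N)*l + N = 1*l + N = l + N = N + l)
t(E) = 1 (t(E) = E/E = 1)
(t(p(-1, -5)) + R)/(-536 + (-1419 + 2231)) = (1 - 2705)/(-536 + (-1419 + 2231)) = -2704/(-536 + 812) = -2704/276 = -2704*1/276 = -676/69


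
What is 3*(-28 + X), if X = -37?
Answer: -195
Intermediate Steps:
3*(-28 + X) = 3*(-28 - 37) = 3*(-65) = -195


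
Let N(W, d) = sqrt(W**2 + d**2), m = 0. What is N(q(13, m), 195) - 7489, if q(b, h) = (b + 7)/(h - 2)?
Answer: -7489 + 25*sqrt(61) ≈ -7293.7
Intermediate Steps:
q(b, h) = (7 + b)/(-2 + h)
N(q(13, m), 195) - 7489 = sqrt(((7 + 13)/(-2 + 0))**2 + 195**2) - 7489 = sqrt((20/(-2))**2 + 38025) - 7489 = sqrt((-1/2*20)**2 + 38025) - 7489 = sqrt((-10)**2 + 38025) - 7489 = sqrt(100 + 38025) - 7489 = sqrt(38125) - 7489 = 25*sqrt(61) - 7489 = -7489 + 25*sqrt(61)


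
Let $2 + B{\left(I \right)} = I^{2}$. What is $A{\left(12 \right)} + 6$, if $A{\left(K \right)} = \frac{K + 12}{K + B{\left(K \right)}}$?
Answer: $\frac{474}{77} \approx 6.1558$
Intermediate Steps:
$B{\left(I \right)} = -2 + I^{2}$
$A{\left(K \right)} = \frac{12 + K}{-2 + K + K^{2}}$ ($A{\left(K \right)} = \frac{K + 12}{K + \left(-2 + K^{2}\right)} = \frac{12 + K}{-2 + K + K^{2}}$)
$A{\left(12 \right)} + 6 = \frac{12 + 12}{-2 + 12 + 12^{2}} + 6 = \frac{1}{-2 + 12 + 144} \cdot 24 + 6 = \frac{1}{154} \cdot 24 + 6 = \frac{12}{77} + 6 = \frac{474}{77}$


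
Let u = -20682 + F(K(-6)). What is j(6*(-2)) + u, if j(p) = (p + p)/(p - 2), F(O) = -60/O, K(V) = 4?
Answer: -144867/7 ≈ -20695.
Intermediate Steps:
j(p) = 2*p/(-2 + p) (j(p) = (2*p)/(-2 + p) = 2*p/(-2 + p))
u = -20697 (u = -20682 - 60/4 = -20682 - 60*1/4 = -20682 - 15 = -20697)
j(6*(-2)) + u = 2*(6*(-2))/(-2 + 6*(-2)) - 20697 = 2*(-12)/(-2 - 12) - 20697 = 2*(-12)/(-14) - 20697 = 2*(-12)*(-1/14) - 20697 = 12/7 - 20697 = -144867/7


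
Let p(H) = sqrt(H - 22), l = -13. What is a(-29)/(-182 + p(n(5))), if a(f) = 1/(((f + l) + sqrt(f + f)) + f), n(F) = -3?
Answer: 12922/169026751 - 5*sqrt(58)/169026751 + 355*I/169026751 + 182*I*sqrt(58)/169026751 ≈ 7.6224e-5 + 1.0301e-5*I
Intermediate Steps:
p(H) = sqrt(-22 + H)
a(f) = 1/(-13 + 2*f + sqrt(2)*sqrt(f)) (a(f) = 1/(((f - 13) + sqrt(f + f)) + f) = 1/(((-13 + f) + sqrt(2*f)) + f) = 1/(((-13 + f) + sqrt(2)*sqrt(f)) + f) = 1/((-13 + f + sqrt(2)*sqrt(f)) + f) = 1/(-13 + 2*f + sqrt(2)*sqrt(f)))
a(-29)/(-182 + p(n(5))) = 1/((-13 + 2*(-29) + sqrt(2)*sqrt(-29))*(-182 + sqrt(-22 - 3))) = 1/((-13 - 58 + sqrt(2)*(I*sqrt(29)))*(-182 + sqrt(-25))) = 1/((-13 - 58 + I*sqrt(58))*(-182 + 5*I)) = ((-182 - 5*I)/33149)/(-71 + I*sqrt(58)) = (-182 - 5*I)/(33149*(-71 + I*sqrt(58)))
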